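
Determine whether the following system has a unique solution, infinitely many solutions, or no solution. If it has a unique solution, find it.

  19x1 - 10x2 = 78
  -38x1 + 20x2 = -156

infinitely many solutions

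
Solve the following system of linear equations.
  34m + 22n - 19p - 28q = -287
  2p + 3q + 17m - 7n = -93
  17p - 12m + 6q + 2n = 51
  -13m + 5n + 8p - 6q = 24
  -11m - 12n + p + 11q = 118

m = -6, n = 0, p = -3, q = 5

Row-reduce the augmented matrix:
R1 ← R1 / (34).
R2 ← R2 − 17·R1.
R3 ← R3 + 12·R1.
R4 ← R4 + 13·R1.
R5 ← R5 + 11·R1.
R2 ← R2 / (-18).
R1 ← R1 − 11/17·R2.
R3 ← R3 − 166/17·R2.
R4 ← R4 − 228/17·R2.
R5 ← R5 + 83/17·R2.
R3 ← R3 / (5059/306).
R1 ← R1 + 89/612·R3.
R2 ← R2 + 23/36·R3.
R4 ← R4 − 949/102·R3.
R5 ← R5 + 5059/612·R3.
R4 ← R4 / (-35637/5059).
R1 ← R1 + 837/5059·R4.
R2 ← R2 + 3734/5059·R4.
R3 ← R3 − 1634/5059·R4.
R5 reduces to 0 = 0, so the extra equation is consistent.
Reading off the reduced rows gives m = -6, n = 0, p = -3, q = 5.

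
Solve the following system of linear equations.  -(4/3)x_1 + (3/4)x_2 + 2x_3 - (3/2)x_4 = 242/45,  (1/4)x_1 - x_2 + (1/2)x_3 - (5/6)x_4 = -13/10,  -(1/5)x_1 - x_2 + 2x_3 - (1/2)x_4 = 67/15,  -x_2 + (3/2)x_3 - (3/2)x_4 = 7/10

x_1 = -4/3, x_2 = 4/5, x_3 = 3, x_4 = 2

Row-reduce the augmented matrix:
R1 ← R1 / (-4/3).
R2 ← R2 − 1/4·R1.
R3 ← R3 + 1/5·R1.
R2 ← R2 / (-55/64).
R1 ← R1 + 9/16·R2.
R3 ← R3 + 89/80·R2.
R4 ← R4 + 1·R2.
R3 ← R3 / (156/275).
R1 ← R1 + 114/55·R3.
R2 ← R2 + 56/55·R3.
R4 ← R4 − 53/110·R3.
R4 ← R4 / (-2237/1872).
R1 ← R1 − 955/156·R4.
R2 ← R2 − 397/117·R4.
R3 ← R3 − 1927/936·R4.
Reading off the reduced rows gives x_1 = -4/3, x_2 = 4/5, x_3 = 3, x_4 = 2.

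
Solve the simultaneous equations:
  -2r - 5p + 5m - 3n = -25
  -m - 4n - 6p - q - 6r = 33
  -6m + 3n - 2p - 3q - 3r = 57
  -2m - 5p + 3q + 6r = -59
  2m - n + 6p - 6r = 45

Row-reduce the augmented matrix:
R1 ← R1 / (5).
R2 ← R2 + 1·R1.
R3 ← R3 + 6·R1.
R4 ← R4 + 2·R1.
R5 ← R5 − 2·R1.
R2 ← R2 / (-23/5).
R1 ← R1 + 3/5·R2.
R3 ← R3 + 3/5·R2.
R4 ← R4 + 6/5·R2.
R5 ← R5 − 1/5·R2.
R3 ← R3 / (-163/23).
R1 ← R1 + 2/23·R3.
R2 ← R2 − 35/23·R3.
R4 ← R4 + 119/23·R3.
R5 ← R5 − 177/23·R3.
R4 ← R4 / (873/163).
R1 ← R1 − 27/163·R4.
R2 ← R2 + 65/163·R4.
R3 ← R3 − 66/163·R4.
R5 ← R5 + 515/163·R4.
R5 ← R5 / (-3856/873).
R1 ← R1 − 17/97·R5.
R2 ← R2 − 1022/873·R5.
R3 ← R3 + 37/291·R5.
R4 ← R4 − 1663/873·R5.
Reading off the reduced rows gives m = -5, n = -1, p = 3, q = -6, r = -6.

m = -5, n = -1, p = 3, q = -6, r = -6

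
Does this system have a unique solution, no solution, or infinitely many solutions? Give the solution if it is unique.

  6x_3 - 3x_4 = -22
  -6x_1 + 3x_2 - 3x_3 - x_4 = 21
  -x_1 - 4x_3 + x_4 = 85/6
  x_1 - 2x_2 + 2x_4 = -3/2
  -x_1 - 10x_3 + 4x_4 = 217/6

Row-reduce the augmented matrix:
Swap R1 and R2.
R1 ← R1 / (-6).
R3 ← R3 + 1·R1.
R4 ← R4 − 1·R1.
R5 ← R5 + 1·R1.
Swap R2 and R3.
R2 ← R2 / (-1/2).
R1 ← R1 + 1/2·R2.
R4 ← R4 + 3/2·R2.
R5 ← R5 + 1/2·R2.
R3 ← R3 / (6).
R1 ← R1 − 4·R3.
R2 ← R2 − 7·R3.
R4 ← R4 − 10·R3.
R5 ← R5 + 6·R3.
R4 ← R4 / (10/3).
R1 ← R1 − 1·R4.
R2 ← R2 − 7/6·R4.
R3 ← R3 + 1/2·R4.
R5 reduces to 0 = 0, so the extra equation is consistent.
Reading off the reduced rows gives x_1 = -3/2, x_2 = 2, x_3 = -8/3, x_4 = 2.

x_1 = -3/2, x_2 = 2, x_3 = -8/3, x_4 = 2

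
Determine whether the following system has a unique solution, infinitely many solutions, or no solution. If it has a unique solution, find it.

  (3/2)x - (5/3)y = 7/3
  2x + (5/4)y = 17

x = 6, y = 4

Row-reduce the augmented matrix:
R1 ← R1 / (3/2).
R2 ← R2 − 2·R1.
R2 ← R2 / (125/36).
R1 ← R1 + 10/9·R2.
Reading off the reduced rows gives x = 6, y = 4.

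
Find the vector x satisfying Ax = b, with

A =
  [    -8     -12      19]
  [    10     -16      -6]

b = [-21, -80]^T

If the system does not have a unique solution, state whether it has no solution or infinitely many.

infinitely many solutions

Row-reduce:
R1 ← R1 / (-8).
R2 ← R2 − 10·R1.
R2 ← R2 / (-31).
R1 ← R1 − 3/2·R2.
Rank is 2 with 3 unknowns, leaving x_3 free.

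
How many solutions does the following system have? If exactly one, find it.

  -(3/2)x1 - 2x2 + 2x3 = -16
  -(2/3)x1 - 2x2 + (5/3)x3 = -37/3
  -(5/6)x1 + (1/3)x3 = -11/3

Row-reduce:
R1 ← R1 / (-3/2).
R2 ← R2 + 2/3·R1.
R3 ← R3 + 5/6·R1.
R2 ← R2 / (-10/9).
R1 ← R1 − 4/3·R2.
R3 ← R3 − 10/9·R2.
Rank is 2 with 3 unknowns, leaving x3 free.

infinitely many solutions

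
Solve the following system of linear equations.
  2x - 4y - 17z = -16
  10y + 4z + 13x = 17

infinitely many solutions

Row-reduce:
R1 ← R1 / (2).
R2 ← R2 − 13·R1.
R2 ← R2 / (36).
R1 ← R1 + 2·R2.
Rank is 2 with 3 unknowns, leaving z free.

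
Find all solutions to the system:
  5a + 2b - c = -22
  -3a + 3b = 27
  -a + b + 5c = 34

a = -5, b = 4, c = 5

Row-reduce the augmented matrix:
R1 ← R1 / (5).
R2 ← R2 + 3·R1.
R3 ← R3 + 1·R1.
R2 ← R2 / (21/5).
R1 ← R1 − 2/5·R2.
R3 ← R3 − 7/5·R2.
R3 ← R3 / (5).
R1 ← R1 + 1/7·R3.
R2 ← R2 + 1/7·R3.
Reading off the reduced rows gives a = -5, b = 4, c = 5.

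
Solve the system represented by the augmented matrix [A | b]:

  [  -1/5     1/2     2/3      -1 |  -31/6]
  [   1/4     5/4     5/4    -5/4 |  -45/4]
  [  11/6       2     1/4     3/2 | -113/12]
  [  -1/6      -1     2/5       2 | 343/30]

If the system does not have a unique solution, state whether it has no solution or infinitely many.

x_1 = -5, x_2 = -3, x_3 = -1, x_4 = 4

Row-reduce the augmented matrix:
R1 ← R1 / (-1/5).
R2 ← R2 − 1/4·R1.
R3 ← R3 − 11/6·R1.
R4 ← R4 + 1/6·R1.
R2 ← R2 / (15/8).
R1 ← R1 + 5/2·R2.
R3 ← R3 − 79/12·R2.
R4 ← R4 + 17/12·R2.
R3 ← R3 / (-103/108).
R1 ← R1 + 5/9·R3.
R2 ← R2 − 10/9·R3.
R4 ← R4 − 383/270·R3.
R4 ← R4 / (535/206).
R1 ← R1 − 105/103·R4.
R2 ← R2 + 4/103·R4.
R3 ← R3 + 120/103·R4.
Reading off the reduced rows gives x_1 = -5, x_2 = -3, x_3 = -1, x_4 = 4.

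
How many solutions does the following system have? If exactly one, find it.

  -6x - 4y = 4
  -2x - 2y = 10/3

Row-reduce the augmented matrix:
R1 ← R1 / (-6).
R2 ← R2 + 2·R1.
R2 ← R2 / (-2/3).
R1 ← R1 − 2/3·R2.
Reading off the reduced rows gives x = 4/3, y = -3.

x = 4/3, y = -3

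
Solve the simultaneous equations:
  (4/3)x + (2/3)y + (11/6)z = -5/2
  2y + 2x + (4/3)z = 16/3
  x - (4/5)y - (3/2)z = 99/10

x = 4, y = 2, z = -5

Row-reduce the augmented matrix:
R1 ← R1 / (4/3).
R2 ← R2 − 2·R1.
R3 ← R3 − 1·R1.
R1 ← R1 − 1/2·R2.
R3 ← R3 + 13/10·R2.
R3 ← R3 / (-283/60).
R1 ← R1 − 25/12·R3.
R2 ← R2 + 17/12·R3.
Reading off the reduced rows gives x = 4, y = 2, z = -5.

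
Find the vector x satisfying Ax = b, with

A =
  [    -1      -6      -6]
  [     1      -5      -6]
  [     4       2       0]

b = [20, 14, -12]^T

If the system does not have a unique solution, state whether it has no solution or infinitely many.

Row-reduce:
R1 ← R1 / (-1).
R2 ← R2 − 1·R1.
R3 ← R3 − 4·R1.
R2 ← R2 / (-11).
R1 ← R1 − 6·R2.
R3 ← R3 + 22·R2.
Rank is 2 with 3 unknowns, leaving x_3 free.

infinitely many solutions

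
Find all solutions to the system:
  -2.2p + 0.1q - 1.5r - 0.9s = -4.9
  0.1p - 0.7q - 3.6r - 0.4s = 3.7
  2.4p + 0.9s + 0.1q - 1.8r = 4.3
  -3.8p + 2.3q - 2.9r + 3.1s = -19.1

p = 2, q = -5, r = 0, s = 0

Row-reduce the augmented matrix:
R1 ← R1 / (-11/5).
R2 ← R2 − 1/10·R1.
R3 ← R3 − 12/5·R1.
R4 ← R4 + 19/5·R1.
R2 ← R2 / (-153/220).
R1 ← R1 + 1/22·R2.
R3 ← R3 − 23/110·R2.
R4 ← R4 − 117/55·R2.
R3 ← R3 / (-463/102).
R1 ← R1 − 47/51·R3.
R2 ← R2 − 269/51·R3.
R4 ← R4 + 196/17·R3.
R4 ← R4 / (26741/6945).
R1 ← R1 − 913/2315·R4.
R2 ← R2 − 891/2315·R4.
R3 ← R3 − 328/6945·R4.
Reading off the reduced rows gives p = 2, q = -5, r = 0, s = 0.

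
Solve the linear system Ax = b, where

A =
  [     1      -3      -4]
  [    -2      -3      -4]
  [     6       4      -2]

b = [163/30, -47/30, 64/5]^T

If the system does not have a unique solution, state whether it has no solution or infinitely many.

Row-reduce the augmented matrix:
R2 ← R2 + 2·R1.
R3 ← R3 − 6·R1.
R2 ← R2 / (-9).
R1 ← R1 + 3·R2.
R3 ← R3 − 22·R2.
R3 ← R3 / (-22/3).
R2 ← R2 − 4/3·R3.
Reading off the reduced rows gives x_1 = 7/3, x_2 = -1/2, x_3 = -2/5.

x_1 = 7/3, x_2 = -1/2, x_3 = -2/5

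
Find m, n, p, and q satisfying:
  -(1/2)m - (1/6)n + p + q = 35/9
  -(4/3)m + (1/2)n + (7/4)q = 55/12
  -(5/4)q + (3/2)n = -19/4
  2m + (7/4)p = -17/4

Row-reduce the augmented matrix:
R1 ← R1 / (-1/2).
R2 ← R2 + 4/3·R1.
R4 ← R4 − 2·R1.
R2 ← R2 / (17/18).
R1 ← R1 − 1/3·R2.
R3 ← R3 − 3/2·R2.
R4 ← R4 + 2/3·R2.
R3 ← R3 / (72/17).
R1 ← R1 + 18/17·R3.
R2 ← R2 + 48/17·R3.
R4 ← R4 − 263/68·R3.
R4 ← R4 / (1823/576).
R1 ← R1 + 13/8·R4.
R2 ← R2 + 5/6·R4.
R3 ← R3 − 7/144·R4.
Reading off the reduced rows gives m = -3, n = -7/3, p = 1, q = 1.

m = -3, n = -7/3, p = 1, q = 1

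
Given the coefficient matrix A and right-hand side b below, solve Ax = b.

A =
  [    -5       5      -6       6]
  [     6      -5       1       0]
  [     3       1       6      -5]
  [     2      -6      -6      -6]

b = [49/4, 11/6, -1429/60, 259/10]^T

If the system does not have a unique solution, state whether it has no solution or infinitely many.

Row-reduce the augmented matrix:
R1 ← R1 / (-5).
R2 ← R2 − 6·R1.
R3 ← R3 − 3·R1.
R4 ← R4 − 2·R1.
R1 ← R1 + 1·R2.
R3 ← R3 − 4·R2.
R4 ← R4 + 4·R2.
R3 ← R3 / (136/5).
R1 ← R1 + 5·R3.
R2 ← R2 + 31/5·R3.
R4 ← R4 + 166/5·R3.
R4 ← R4 / (-793/68).
R1 ← R1 − 61/136·R4.
R2 ← R2 − 43/136·R4.
R3 ← R3 + 151/136·R4.
Reading off the reduced rows gives x_1 = -5/4, x_2 = -12/5, x_3 = -8/3, x_4 = 1/3.

x_1 = -5/4, x_2 = -12/5, x_3 = -8/3, x_4 = 1/3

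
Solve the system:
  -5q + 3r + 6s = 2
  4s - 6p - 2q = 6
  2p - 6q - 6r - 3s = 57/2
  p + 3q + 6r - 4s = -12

p = -1, q = -3, r = -4/3, s = -3/2

Row-reduce the augmented matrix:
Swap R1 and R2.
R1 ← R1 / (-6).
R3 ← R3 − 2·R1.
R4 ← R4 − 1·R1.
R2 ← R2 / (-5).
R1 ← R1 − 1/3·R2.
R3 ← R3 + 20/3·R2.
R4 ← R4 − 8/3·R2.
R3 ← R3 / (-10).
R1 ← R1 − 1/5·R3.
R2 ← R2 + 3/5·R3.
R4 ← R4 − 38/5·R3.
R4 ← R4 / (-187/25).
R1 ← R1 + 23/50·R4.
R2 ← R2 + 31/50·R4.
R3 ← R3 − 29/30·R4.
Reading off the reduced rows gives p = -1, q = -3, r = -4/3, s = -3/2.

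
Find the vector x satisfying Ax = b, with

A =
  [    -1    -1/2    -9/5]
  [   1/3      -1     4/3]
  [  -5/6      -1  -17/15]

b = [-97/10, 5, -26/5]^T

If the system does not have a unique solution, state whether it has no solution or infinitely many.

no solution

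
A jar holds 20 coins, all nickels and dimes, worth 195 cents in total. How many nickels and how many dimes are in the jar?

Let n = nickels, d = dimes.
  n + d = 20
  10d + 5n = 195
From equation 1: n = 20 − d.
Substitute into equation 2 and solve: d = 19.
Then n = 1.

nickels: 1, dimes: 19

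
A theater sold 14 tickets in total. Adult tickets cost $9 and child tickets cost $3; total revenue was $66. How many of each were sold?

Let a = adult tickets, c = child tickets.
  a + c = 14
  9a + 3c = 66
Row-reduce the augmented matrix:
R2 ← R2 − 9·R1.
R2 ← R2 / (-6).
R1 ← R1 − 1·R2.
Reading off the reduced rows gives a = 4, c = 10.

adult tickets: 4, child tickets: 10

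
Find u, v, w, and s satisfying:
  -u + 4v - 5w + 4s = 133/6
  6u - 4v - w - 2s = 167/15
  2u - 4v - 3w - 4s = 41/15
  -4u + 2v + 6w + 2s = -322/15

Row-reduce the augmented matrix:
R1 ← R1 / (-1).
R2 ← R2 − 6·R1.
R3 ← R3 − 2·R1.
R4 ← R4 + 4·R1.
R2 ← R2 / (20).
R1 ← R1 + 4·R2.
R3 ← R3 − 4·R2.
R4 ← R4 + 14·R2.
R3 ← R3 / (-34/5).
R1 ← R1 + 6/5·R3.
R2 ← R2 + 31/20·R3.
R4 ← R4 − 43/10·R3.
R4 ← R4 / (39/34).
R1 ← R1 − 8/17·R4.
R2 ← R2 − 81/68·R4.
R3 ← R3 − 1/17·R4.
Reading off the reduced rows gives u = 5/2, v = 2/3, w = -14/5, s = 2.

u = 5/2, v = 2/3, w = -14/5, s = 2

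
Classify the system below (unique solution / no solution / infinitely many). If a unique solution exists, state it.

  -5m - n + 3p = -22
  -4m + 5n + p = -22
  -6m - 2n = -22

m = 4, n = -1, p = -1

Row-reduce the augmented matrix:
R1 ← R1 / (-5).
R2 ← R2 + 4·R1.
R3 ← R3 + 6·R1.
R2 ← R2 / (29/5).
R1 ← R1 − 1/5·R2.
R3 ← R3 + 4/5·R2.
R3 ← R3 / (-110/29).
R1 ← R1 + 16/29·R3.
R2 ← R2 + 7/29·R3.
Reading off the reduced rows gives m = 4, n = -1, p = -1.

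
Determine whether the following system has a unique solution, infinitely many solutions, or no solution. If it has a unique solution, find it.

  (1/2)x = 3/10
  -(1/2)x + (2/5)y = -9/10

Row-reduce the augmented matrix:
R1 ← R1 / (1/2).
R2 ← R2 + 1/2·R1.
R2 ← R2 / (2/5).
Reading off the reduced rows gives x = 3/5, y = -3/2.

x = 3/5, y = -3/2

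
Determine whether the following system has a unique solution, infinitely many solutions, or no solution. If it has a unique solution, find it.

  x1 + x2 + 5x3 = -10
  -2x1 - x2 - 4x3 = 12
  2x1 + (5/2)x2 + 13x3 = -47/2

no solution

Row-reduce:
R2 ← R2 + 2·R1.
R3 ← R3 − 2·R1.
R1 ← R1 − 1·R2.
R3 ← R3 − 1/2·R2.
Row 3 reduces to 0 = 1/2, a contradiction. The system is inconsistent.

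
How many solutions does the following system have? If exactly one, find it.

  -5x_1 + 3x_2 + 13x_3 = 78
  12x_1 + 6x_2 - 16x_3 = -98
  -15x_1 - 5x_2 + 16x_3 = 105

x_1 = -2, x_2 = 1, x_3 = 5

Row-reduce the augmented matrix:
R1 ← R1 / (-5).
R2 ← R2 − 12·R1.
R3 ← R3 + 15·R1.
R2 ← R2 / (66/5).
R1 ← R1 + 3/5·R2.
R3 ← R3 + 14·R2.
R3 ← R3 / (-227/33).
R1 ← R1 + 21/11·R3.
R2 ← R2 − 38/33·R3.
Reading off the reduced rows gives x_1 = -2, x_2 = 1, x_3 = 5.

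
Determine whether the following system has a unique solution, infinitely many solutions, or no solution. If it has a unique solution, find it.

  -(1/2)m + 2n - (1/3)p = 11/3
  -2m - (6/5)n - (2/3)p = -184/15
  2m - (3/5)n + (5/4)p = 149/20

Row-reduce the augmented matrix:
R1 ← R1 / (-1/2).
R2 ← R2 + 2·R1.
R3 ← R3 − 2·R1.
R2 ← R2 / (-46/5).
R1 ← R1 + 4·R2.
R3 ← R3 − 37/5·R2.
R3 ← R3 / (125/276).
R1 ← R1 − 26/69·R3.
R2 ← R2 + 5/69·R3.
Reading off the reduced rows gives m = 4, n = 3, p = 1.

m = 4, n = 3, p = 1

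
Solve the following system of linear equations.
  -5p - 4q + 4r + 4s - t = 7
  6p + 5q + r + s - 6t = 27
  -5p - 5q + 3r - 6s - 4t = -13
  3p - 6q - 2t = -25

infinitely many solutions

Row-reduce:
R1 ← R1 / (-5).
R2 ← R2 − 6·R1.
R3 ← R3 + 5·R1.
R4 ← R4 − 3·R1.
R2 ← R2 / (1/5).
R1 ← R1 − 4/5·R2.
R3 ← R3 + 1·R2.
R4 ← R4 + 42/5·R2.
R3 ← R3 / (28).
R1 ← R1 + 24·R3.
R2 ← R2 − 29·R3.
R4 ← R4 − 246·R3.
R4 ← R4 / (1107/14).
R1 ← R1 + 54/7·R4.
R2 ← R2 − 261/28·R4.
R3 ← R3 − 19/28·R4.
Rank is 4 with 5 unknowns, leaving t free.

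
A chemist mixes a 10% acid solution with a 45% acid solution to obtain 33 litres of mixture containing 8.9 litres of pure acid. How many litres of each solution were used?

litres of solution A: 17, litres of solution B: 16

Let a = litres of solution A, b = litres of solution B.
  b + a = 33
  (1/10)a + (9/20)b = 89/10
Row-reduce the augmented matrix:
R2 ← R2 − 1/10·R1.
R2 ← R2 / (7/20).
R1 ← R1 − 1·R2.
Reading off the reduced rows gives a = 17, b = 16.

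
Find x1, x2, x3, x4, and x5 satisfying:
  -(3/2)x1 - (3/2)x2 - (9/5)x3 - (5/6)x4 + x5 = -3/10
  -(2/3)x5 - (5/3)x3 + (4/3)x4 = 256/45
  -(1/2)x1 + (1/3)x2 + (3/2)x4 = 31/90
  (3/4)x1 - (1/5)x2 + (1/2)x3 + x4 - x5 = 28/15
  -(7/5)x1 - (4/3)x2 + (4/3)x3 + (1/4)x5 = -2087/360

x1 = 4/3, x2 = 1/3, x3 = -7/3, x4 = 3/5, x5 = -3/2

Row-reduce the augmented matrix:
R1 ← R1 / (-3/2).
R3 ← R3 + 1/2·R1.
R4 ← R4 − 3/4·R1.
R5 ← R5 + 7/5·R1.
Swap R2 and R3.
R2 ← R2 / (5/6).
R1 ← R1 − 1·R2.
R4 ← R4 + 19/20·R2.
R5 ← R5 − 1/15·R2.
R3 ← R3 / (-5/3).
R1 ← R1 − 12/25·R3.
R2 ← R2 − 18/25·R3.
R4 ← R4 − 71/250·R3.
R5 ← R5 − 1112/375·R3.
R4 ← R4 / (7093/2500).
R1 ← R1 + 1343/1125·R4.
R2 ← R2 − 1016/375·R4.
R3 ← R3 + 4/5·R4.
R5 ← R5 − 16919/5625·R4.
R5 ← R5 / (-111991/141860).
R1 ← R1 + 18656/21279·R5.
R2 ← R2 − 1850/7093·R5.
R3 ← R3 − 850/7093·R5.
R4 ← R4 + 2484/7093·R5.
Reading off the reduced rows gives x1 = 4/3, x2 = 1/3, x3 = -7/3, x4 = 3/5, x5 = -3/2.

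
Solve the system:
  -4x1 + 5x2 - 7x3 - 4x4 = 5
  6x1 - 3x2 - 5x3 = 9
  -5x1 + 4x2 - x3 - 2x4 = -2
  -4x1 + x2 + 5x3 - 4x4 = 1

Row-reduce:
R1 ← R1 / (-4).
R2 ← R2 − 6·R1.
R3 ← R3 + 5·R1.
R4 ← R4 + 4·R1.
R2 ← R2 / (9/2).
R1 ← R1 + 5/4·R2.
R3 ← R3 + 9/4·R2.
R4 ← R4 + 4·R2.
Swap R3 and R4.
R3 ← R3 / (-16/9).
R1 ← R1 + 23/9·R3.
R2 ← R2 + 31/9·R3.
Rank is 3 with 4 unknowns, leaving x4 free.

infinitely many solutions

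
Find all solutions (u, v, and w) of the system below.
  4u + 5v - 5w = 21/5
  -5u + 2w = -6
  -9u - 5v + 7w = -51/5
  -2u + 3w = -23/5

u = 4/5, v = -4/5, w = -1

Row-reduce the augmented matrix:
R1 ← R1 / (4).
R2 ← R2 + 5·R1.
R3 ← R3 + 9·R1.
R4 ← R4 + 2·R1.
R2 ← R2 / (25/4).
R1 ← R1 − 5/4·R2.
R3 ← R3 − 25/4·R2.
R4 ← R4 − 5/2·R2.
Swap R3 and R4.
R3 ← R3 / (11/5).
R1 ← R1 + 2/5·R3.
R2 ← R2 + 17/25·R3.
R4 reduces to 0 = 0, so the extra equation is consistent.
Reading off the reduced rows gives u = 4/5, v = -4/5, w = -1.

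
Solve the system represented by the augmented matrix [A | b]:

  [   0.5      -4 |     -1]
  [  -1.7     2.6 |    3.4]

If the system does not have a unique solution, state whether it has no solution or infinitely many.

x_1 = -2, x_2 = 0

Row-reduce the augmented matrix:
R1 ← R1 / (1/2).
R2 ← R2 + 17/10·R1.
R2 ← R2 / (-11).
R1 ← R1 + 8·R2.
Reading off the reduced rows gives x_1 = -2, x_2 = 0.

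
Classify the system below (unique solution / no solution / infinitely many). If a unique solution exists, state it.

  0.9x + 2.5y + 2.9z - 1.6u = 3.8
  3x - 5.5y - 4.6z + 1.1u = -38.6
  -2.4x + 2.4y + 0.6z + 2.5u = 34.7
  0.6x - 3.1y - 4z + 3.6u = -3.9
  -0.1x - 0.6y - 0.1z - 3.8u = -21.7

Row-reduce the augmented matrix:
R1 ← R1 / (9/10).
R2 ← R2 − 3·R1.
R3 ← R3 + 12/5·R1.
R4 ← R4 − 3/5·R1.
R5 ← R5 + 1/10·R1.
R2 ← R2 / (-83/6).
R1 ← R1 − 25/9·R2.
R3 ← R3 − 136/15·R2.
R4 ← R4 + 143/30·R2.
R5 ← R5 + 29/90·R2.
R3 ← R3 / (-2111/2075).
R1 ← R1 − 89/249·R3.
R2 ← R2 − 428/415·R3.
R4 ← R4 + 2111/2075·R3.
R5 ← R5 − 3452/6225·R3.
Swap R4 and R5.
R4 ← R4 / (-176833/63330).
R1 ← R1 − 4747/12666·R4.
R2 ← R2 − 4261/2111·R4.
R3 ← R3 + 10167/4222·R4.
R5 reduces to 0 = 0, so the extra equation is consistent.
Reading off the reduced rows gives x = -4, y = 5, z = 1, u = 5.

x = -4, y = 5, z = 1, u = 5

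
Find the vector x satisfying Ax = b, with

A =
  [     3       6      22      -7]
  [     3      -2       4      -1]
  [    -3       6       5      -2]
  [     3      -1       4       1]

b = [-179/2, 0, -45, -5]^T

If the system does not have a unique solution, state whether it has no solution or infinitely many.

Row-reduce:
R1 ← R1 / (3).
R2 ← R2 − 3·R1.
R3 ← R3 + 3·R1.
R4 ← R4 − 3·R1.
R2 ← R2 / (-8).
R1 ← R1 − 2·R2.
R3 ← R3 − 12·R2.
R4 ← R4 + 7·R2.
Swap R3 and R4.
R3 ← R3 / (-9/4).
R1 ← R1 − 17/6·R3.
R2 ← R2 − 9/4·R3.
Row 4 reduces to 0 = -1/4, a contradiction. The system is inconsistent.

no solution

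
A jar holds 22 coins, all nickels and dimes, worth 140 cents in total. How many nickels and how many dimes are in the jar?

Let n = nickels, d = dimes.
  n + d = 22
  5n + 10d = 140
Row-reduce the augmented matrix:
R2 ← R2 − 5·R1.
R2 ← R2 / (5).
R1 ← R1 − 1·R2.
Reading off the reduced rows gives n = 16, d = 6.

nickels: 16, dimes: 6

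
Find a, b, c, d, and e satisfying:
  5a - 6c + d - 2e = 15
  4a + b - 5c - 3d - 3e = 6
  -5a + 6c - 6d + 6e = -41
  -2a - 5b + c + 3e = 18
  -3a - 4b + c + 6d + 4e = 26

Row-reduce the augmented matrix:
R1 ← R1 / (5).
R2 ← R2 − 4·R1.
R3 ← R3 + 5·R1.
R4 ← R4 + 2·R1.
R5 ← R5 + 3·R1.
R4 ← R4 + 5·R2.
R5 ← R5 + 4·R2.
Swap R3 and R4.
R3 ← R3 / (-12/5).
R1 ← R1 + 6/5·R3.
R2 ← R2 + 1/5·R3.
R5 ← R5 + 17/5·R3.
R4 ← R4 / (-5).
R1 ← R1 − 19/2·R4.
R2 ← R2 + 9/4·R4.
R3 ← R3 − 31/4·R4.
R5 ← R5 − 71/4·R4.
R5 ← R5 / (91/5).
R1 ← R1 − 48/5·R5.
R2 ← R2 + 14/5·R5.
R3 ← R3 − 41/5·R5.
R4 ← R4 + 4/5·R5.
Reading off the reduced rows gives a = -5, b = -5, c = -5, d = 2, e = -4.

a = -5, b = -5, c = -5, d = 2, e = -4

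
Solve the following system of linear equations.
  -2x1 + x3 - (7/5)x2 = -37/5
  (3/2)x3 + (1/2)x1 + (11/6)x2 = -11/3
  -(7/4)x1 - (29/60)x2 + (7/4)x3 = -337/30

Row-reduce:
R1 ← R1 / (-2).
R2 ← R2 − 1/2·R1.
R3 ← R3 + 7/4·R1.
R2 ← R2 / (89/60).
R1 ← R1 − 7/10·R2.
R3 ← R3 − 89/120·R2.
Row 3 reduces to 0 = -2, a contradiction. The system is inconsistent.

no solution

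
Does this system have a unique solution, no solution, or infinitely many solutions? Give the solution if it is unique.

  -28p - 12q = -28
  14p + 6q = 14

infinitely many solutions

Row-reduce:
R1 ← R1 / (-28).
R2 ← R2 − 14·R1.
Rank is 1 with 2 unknowns, leaving q free.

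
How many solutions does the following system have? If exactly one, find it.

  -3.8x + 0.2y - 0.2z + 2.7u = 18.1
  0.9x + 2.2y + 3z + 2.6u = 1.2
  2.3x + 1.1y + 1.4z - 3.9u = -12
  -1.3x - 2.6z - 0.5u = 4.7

Row-reduce the augmented matrix:
R1 ← R1 / (-19/5).
R2 ← R2 − 9/10·R1.
R3 ← R3 − 23/10·R1.
R4 ← R4 + 13/10·R1.
R2 ← R2 / (427/190).
R1 ← R1 + 1/19·R2.
R3 ← R3 − 116/95·R2.
R4 ← R4 + 13/190·R2.
R3 ← R3 / (-1389/4270).
R1 ← R1 − 52/427·R3.
R2 ← R2 − 561/427·R3.
R4 ← R4 + 5213/2135·R3.
R4 ← R4 / (401333/13890).
R1 ← R1 + 2975/1389·R4.
R2 ← R2 + 6861/463·R4.
R3 ← R3 − 34381/2778·R4.
Reading off the reduced rows gives x = -4, y = 1, z = 0, u = 1.

x = -4, y = 1, z = 0, u = 1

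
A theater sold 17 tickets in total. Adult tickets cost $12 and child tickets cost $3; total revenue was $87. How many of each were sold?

adult tickets: 4, child tickets: 13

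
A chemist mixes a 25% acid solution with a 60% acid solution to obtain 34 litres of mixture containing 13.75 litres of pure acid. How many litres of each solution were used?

litres of solution A: 19, litres of solution B: 15

Let a = litres of solution A, b = litres of solution B.
  a + b = 34
  (1/4)a + (3/5)b = 55/4
From equation 1: a = 34 − b.
Substitute into equation 2 and solve: b = 15.
Then a = 19.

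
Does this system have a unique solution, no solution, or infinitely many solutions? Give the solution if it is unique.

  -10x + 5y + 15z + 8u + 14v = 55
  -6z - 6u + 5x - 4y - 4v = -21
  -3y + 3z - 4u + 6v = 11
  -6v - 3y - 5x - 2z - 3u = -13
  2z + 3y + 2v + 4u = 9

Row-reduce:
R1 ← R1 / (-10).
R2 ← R2 − 5·R1.
R4 ← R4 + 5·R1.
R2 ← R2 / (-3/2).
R1 ← R1 + 1/2·R2.
R3 ← R3 + 3·R2.
R4 ← R4 + 11/2·R2.
R5 ← R5 − 3·R2.
Swap R3 and R4.
R3 ← R3 / (-15).
R1 ← R1 + 2·R3.
R2 ← R2 + 1·R3.
R5 ← R5 − 5·R3.
Swap R4 and R5.
R4 ← R4 / (1/9).
R1 ← R1 + 8/45·R4.
R2 ← R2 − 59/45·R4.
R3 ← R3 + 1/45·R4.
Row 5 reduces to 0 = -2, a contradiction. The system is inconsistent.

no solution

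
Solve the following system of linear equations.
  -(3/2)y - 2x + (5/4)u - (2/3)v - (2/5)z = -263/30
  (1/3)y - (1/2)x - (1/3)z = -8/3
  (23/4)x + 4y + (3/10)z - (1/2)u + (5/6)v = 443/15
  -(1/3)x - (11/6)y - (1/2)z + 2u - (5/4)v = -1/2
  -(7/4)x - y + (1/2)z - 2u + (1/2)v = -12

infinitely many solutions

Row-reduce:
R1 ← R1 / (-2).
R2 ← R2 + 1/2·R1.
R3 ← R3 − 23/4·R1.
R4 ← R4 + 1/3·R1.
R5 ← R5 + 7/4·R1.
R2 ← R2 / (17/24).
R1 ← R1 − 3/4·R2.
R3 ← R3 + 5/16·R2.
R4 ← R4 + 19/12·R2.
R5 ← R5 − 5/16·R2.
R3 ← R3 / (-81/85).
R1 ← R1 − 38/85·R3.
R2 ← R2 + 28/85·R3.
R4 ← R4 + 487/510·R3.
R5 ← R5 − 81/85·R3.
R4 ← R4 / (-1211/648).
R1 ← R1 − 59/54·R4.
R2 ← R2 + 79/54·R4.
R3 ← R3 + 335/108·R4.
Rank is 4 with 5 unknowns, leaving v free.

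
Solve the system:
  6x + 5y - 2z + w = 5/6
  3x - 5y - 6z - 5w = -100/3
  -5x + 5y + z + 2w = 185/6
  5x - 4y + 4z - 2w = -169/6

x = -5/2, y = 8/3, z = 0, w = 5/2

Row-reduce the augmented matrix:
R1 ← R1 / (6).
R2 ← R2 − 3·R1.
R3 ← R3 + 5·R1.
R4 ← R4 − 5·R1.
R2 ← R2 / (-15/2).
R1 ← R1 − 5/6·R2.
R3 ← R3 − 55/6·R2.
R4 ← R4 + 49/6·R2.
R3 ← R3 / (-61/9).
R1 ← R1 + 8/9·R3.
R2 ← R2 − 2/3·R3.
R4 ← R4 − 100/9·R3.
R4 ← R4 / (-982/305).
R1 ← R1 − 4/61·R4.
R2 ← R2 − 107/305·R4.
R3 ← R3 − 35/61·R4.
Reading off the reduced rows gives x = -5/2, y = 8/3, z = 0, w = 5/2.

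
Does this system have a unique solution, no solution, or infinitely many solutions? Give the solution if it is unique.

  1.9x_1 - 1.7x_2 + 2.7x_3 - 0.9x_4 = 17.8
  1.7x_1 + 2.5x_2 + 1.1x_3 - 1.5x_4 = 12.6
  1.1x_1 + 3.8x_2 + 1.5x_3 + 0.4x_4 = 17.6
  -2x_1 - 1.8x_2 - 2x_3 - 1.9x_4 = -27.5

x_1 = 6, x_2 = 1, x_3 = 4, x_4 = 3

Row-reduce the augmented matrix:
R1 ← R1 / (19/10).
R2 ← R2 − 17/10·R1.
R3 ← R3 − 11/10·R1.
R4 ← R4 + 2·R1.
R2 ← R2 / (382/95).
R1 ← R1 + 17/19·R2.
R3 ← R3 − 909/190·R2.
R4 ← R4 + 341/95·R2.
R3 ← R3 / (5739/3820).
R1 ← R1 − 431/382·R3.
R2 ← R2 + 125/382·R3.
R4 ← R4 + 127/382·R3.
R4 ← R4 / (-176807/57390).
R1 ← R1 + 11138/5739·R4.
R2 ← R2 − 1193/5739·R4.
R3 ← R3 − 6676/5739·R4.
Reading off the reduced rows gives x_1 = 6, x_2 = 1, x_3 = 4, x_4 = 3.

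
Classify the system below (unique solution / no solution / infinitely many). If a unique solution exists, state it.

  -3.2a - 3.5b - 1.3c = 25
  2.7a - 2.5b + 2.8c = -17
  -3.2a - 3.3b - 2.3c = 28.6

a = -4, b = -2, c = -4

Row-reduce the augmented matrix:
R1 ← R1 / (-16/5).
R2 ← R2 − 27/10·R1.
R3 ← R3 + 16/5·R1.
R2 ← R2 / (-349/64).
R1 ← R1 − 35/32·R2.
R3 ← R3 − 1/5·R2.
R3 ← R3 / (-1636/1745).
R1 ← R1 − 261/349·R3.
R2 ← R2 + 109/349·R3.
Reading off the reduced rows gives a = -4, b = -2, c = -4.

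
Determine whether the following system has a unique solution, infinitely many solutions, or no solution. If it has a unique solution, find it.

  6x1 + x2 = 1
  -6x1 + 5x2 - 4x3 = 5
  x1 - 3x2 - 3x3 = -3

x1 = 0, x2 = 1, x3 = 0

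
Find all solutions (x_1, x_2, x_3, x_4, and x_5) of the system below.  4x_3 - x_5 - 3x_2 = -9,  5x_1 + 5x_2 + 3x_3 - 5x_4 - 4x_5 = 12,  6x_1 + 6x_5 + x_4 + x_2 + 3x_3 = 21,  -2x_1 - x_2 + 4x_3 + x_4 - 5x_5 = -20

infinitely many solutions

Row-reduce:
Swap R1 and R2.
R1 ← R1 / (5).
R3 ← R3 − 6·R1.
R4 ← R4 + 2·R1.
R2 ← R2 / (-3).
R1 ← R1 − 1·R2.
R3 ← R3 + 5·R2.
R4 ← R4 − 1·R2.
R3 ← R3 / (-109/15).
R1 ← R1 − 29/15·R3.
R2 ← R2 + 4/3·R3.
R4 ← R4 − 98/15·R3.
R4 ← R4 / (577/109).
R1 ← R1 − 94/109·R4.
R2 ← R2 + 140/109·R4.
R3 ← R3 + 105/109·R4.
Rank is 4 with 5 unknowns, leaving x_5 free.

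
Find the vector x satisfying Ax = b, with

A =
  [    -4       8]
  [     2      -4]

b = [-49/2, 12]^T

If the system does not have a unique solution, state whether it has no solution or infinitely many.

no solution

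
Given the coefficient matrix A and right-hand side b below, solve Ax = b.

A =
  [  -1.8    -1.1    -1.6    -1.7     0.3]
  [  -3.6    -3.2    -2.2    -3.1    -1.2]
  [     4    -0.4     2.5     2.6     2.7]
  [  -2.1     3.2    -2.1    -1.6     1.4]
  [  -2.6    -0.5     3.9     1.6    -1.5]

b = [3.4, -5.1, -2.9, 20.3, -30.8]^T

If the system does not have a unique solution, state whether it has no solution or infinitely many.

x_1 = 2, x_2 = 3, x_3 = -5, x_4 = -1, x_5 = 2

Row-reduce the augmented matrix:
R1 ← R1 / (-9/5).
R2 ← R2 + 18/5·R1.
R3 ← R3 − 4·R1.
R4 ← R4 + 21/10·R1.
R5 ← R5 + 13/5·R1.
R2 ← R2 / (-1).
R1 ← R1 − 11/18·R2.
R3 ← R3 + 128/45·R2.
R4 ← R4 − 269/60·R2.
R5 ← R5 − 49/45·R2.
R3 ← R3 / (-39/10).
R1 ← R1 − 3/2·R3.
R2 ← R2 + 1·R3.
R4 ← R4 − 17/4·R3.
R5 ← R5 − 73/10·R3.
R4 ← R4 / (-34051/70200).
R1 ← R1 − 811/2340·R4.
R2 ← R2 − 155/702·R4.
R3 ← R3 − 914/1755·R4.
R5 ← R5 − 5093/8775·R4.
R5 ← R5 / (4991279/340510).
R1 ← R1 − 122229/34051·R5.
R2 ← R2 − 21733/34051·R5.
R3 ← R3 − 7369/34051·R5.
R4 ← R4 + 156426/34051·R5.
Reading off the reduced rows gives x_1 = 2, x_2 = 3, x_3 = -5, x_4 = -1, x_5 = 2.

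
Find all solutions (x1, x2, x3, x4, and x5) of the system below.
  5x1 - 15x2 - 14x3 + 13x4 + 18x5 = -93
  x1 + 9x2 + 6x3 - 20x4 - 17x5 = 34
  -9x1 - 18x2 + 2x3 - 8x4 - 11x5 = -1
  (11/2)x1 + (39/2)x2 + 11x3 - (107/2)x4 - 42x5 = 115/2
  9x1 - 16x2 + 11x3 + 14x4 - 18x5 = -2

no solution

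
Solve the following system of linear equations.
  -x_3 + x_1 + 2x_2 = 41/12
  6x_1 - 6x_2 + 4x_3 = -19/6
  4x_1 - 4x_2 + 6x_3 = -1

Row-reduce the augmented matrix:
R2 ← R2 − 6·R1.
R3 ← R3 − 4·R1.
R2 ← R2 / (-18).
R1 ← R1 − 2·R2.
R3 ← R3 + 12·R2.
R3 ← R3 / (10/3).
R1 ← R1 − 1/9·R3.
R2 ← R2 + 5/9·R3.
Reading off the reduced rows gives x_1 = 3/4, x_2 = 3/2, x_3 = 1/3.

x_1 = 3/4, x_2 = 3/2, x_3 = 1/3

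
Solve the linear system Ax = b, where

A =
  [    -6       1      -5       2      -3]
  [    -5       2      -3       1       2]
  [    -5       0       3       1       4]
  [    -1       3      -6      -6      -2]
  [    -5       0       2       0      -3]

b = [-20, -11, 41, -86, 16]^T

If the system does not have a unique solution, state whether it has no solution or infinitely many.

Row-reduce the augmented matrix:
R1 ← R1 / (-6).
R2 ← R2 + 5·R1.
R3 ← R3 + 5·R1.
R4 ← R4 + 1·R1.
R5 ← R5 + 5·R1.
R2 ← R2 / (7/6).
R1 ← R1 + 1/6·R2.
R3 ← R3 + 5/6·R2.
R4 ← R4 − 17/6·R2.
R5 ← R5 + 5/6·R2.
R3 ← R3 / (8).
R1 ← R1 − 1·R3.
R2 ← R2 − 1·R3.
R4 ← R4 + 8·R3.
R5 ← R5 − 7·R3.
R4 ← R4 / (-41/7).
R1 ← R1 + 2/7·R4.
R2 ← R2 + 3/7·R4.
R3 ← R3 + 1/7·R4.
R5 ← R5 + 8/7·R4.
R5 ← R5 / (-431/82).
R1 ← R1 − 5/82·R5.
R2 ← R2 − 233/82·R5.
R3 ← R3 − 105/82·R5.
R4 ← R4 − 19/41·R5.
Reading off the reduced rows gives x_1 = -2, x_2 = -6, x_3 = 6, x_4 = 5, x_5 = 2.

x_1 = -2, x_2 = -6, x_3 = 6, x_4 = 5, x_5 = 2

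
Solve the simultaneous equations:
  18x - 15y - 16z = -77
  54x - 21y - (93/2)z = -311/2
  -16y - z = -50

no solution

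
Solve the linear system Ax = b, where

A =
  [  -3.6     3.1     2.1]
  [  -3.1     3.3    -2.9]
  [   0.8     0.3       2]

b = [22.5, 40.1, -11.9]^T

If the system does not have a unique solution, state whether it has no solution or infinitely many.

x_1 = -6, x_2 = 3, x_3 = -4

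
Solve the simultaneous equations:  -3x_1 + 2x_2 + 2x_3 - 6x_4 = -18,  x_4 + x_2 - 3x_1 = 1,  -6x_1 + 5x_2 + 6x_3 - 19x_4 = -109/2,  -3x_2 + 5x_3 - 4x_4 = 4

Row-reduce:
R1 ← R1 / (-3).
R2 ← R2 + 3·R1.
R3 ← R3 + 6·R1.
R2 ← R2 / (-1).
R1 ← R1 + 2/3·R2.
R3 ← R3 − 1·R2.
R4 ← R4 + 3·R2.
Swap R3 and R4.
R3 ← R3 / (11).
R1 ← R1 − 2/3·R3.
R2 ← R2 − 2·R3.
Row 4 reduces to 0 = 1/2, a contradiction. The system is inconsistent.

no solution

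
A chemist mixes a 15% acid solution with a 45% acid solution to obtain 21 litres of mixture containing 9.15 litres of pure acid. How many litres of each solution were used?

Let a = litres of solution A, b = litres of solution B.
  a + b = 21
  (3/20)a + (9/20)b = 183/20
From equation 1: a = 21 − b.
Substitute into equation 2 and solve: b = 20.
Then a = 1.

litres of solution A: 1, litres of solution B: 20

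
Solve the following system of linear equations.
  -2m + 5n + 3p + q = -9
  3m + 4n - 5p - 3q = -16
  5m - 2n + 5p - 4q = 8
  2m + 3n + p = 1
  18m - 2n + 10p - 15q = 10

no solution

Row-reduce:
R1 ← R1 / (-2).
R2 ← R2 − 3·R1.
R3 ← R3 − 5·R1.
R4 ← R4 − 2·R1.
R5 ← R5 − 18·R1.
R2 ← R2 / (23/2).
R1 ← R1 + 5/2·R2.
R3 ← R3 − 21/2·R2.
R4 ← R4 − 8·R2.
R5 ← R5 − 43·R2.
R3 ← R3 / (298/23).
R1 ← R1 + 37/23·R3.
R2 ← R2 + 1/23·R3.
R4 ← R4 − 100/23·R3.
R5 ← R5 − 894/23·R3.
R4 ← R4 / (311/149).
R1 ← R1 + 251/298·R4.
R2 ← R2 + 39/298·R4.
R3 ← R3 + 3/298·R4.
Row 5 reduces to 0 = 2, a contradiction. The system is inconsistent.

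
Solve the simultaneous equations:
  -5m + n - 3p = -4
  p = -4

infinitely many solutions

Row-reduce:
R1 ← R1 / (-5).
R1 ← R1 − 3/5·R2.
Rank is 2 with 3 unknowns, leaving n free.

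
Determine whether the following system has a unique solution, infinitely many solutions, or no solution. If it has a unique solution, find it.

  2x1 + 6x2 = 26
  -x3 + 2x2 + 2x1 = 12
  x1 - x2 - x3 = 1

no solution

Row-reduce:
R1 ← R1 / (2).
R2 ← R2 − 2·R1.
R3 ← R3 − 1·R1.
R2 ← R2 / (-4).
R1 ← R1 − 3·R2.
R3 ← R3 + 4·R2.
Row 3 reduces to 0 = 2, a contradiction. The system is inconsistent.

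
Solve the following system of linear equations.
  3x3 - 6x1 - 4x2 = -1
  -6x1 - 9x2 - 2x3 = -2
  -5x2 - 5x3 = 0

Row-reduce:
R1 ← R1 / (-6).
R2 ← R2 + 6·R1.
R2 ← R2 / (-5).
R1 ← R1 − 2/3·R2.
R3 ← R3 + 5·R2.
Row 3 reduces to 0 = 1, a contradiction. The system is inconsistent.

no solution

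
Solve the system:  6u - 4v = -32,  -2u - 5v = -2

u = -4, v = 2

Row-reduce the augmented matrix:
R1 ← R1 / (6).
R2 ← R2 + 2·R1.
R2 ← R2 / (-19/3).
R1 ← R1 + 2/3·R2.
Reading off the reduced rows gives u = -4, v = 2.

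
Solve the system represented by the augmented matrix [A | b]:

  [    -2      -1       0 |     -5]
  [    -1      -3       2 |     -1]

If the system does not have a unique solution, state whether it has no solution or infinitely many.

Row-reduce:
R1 ← R1 / (-2).
R2 ← R2 + 1·R1.
R2 ← R2 / (-5/2).
R1 ← R1 − 1/2·R2.
Rank is 2 with 3 unknowns, leaving x_3 free.

infinitely many solutions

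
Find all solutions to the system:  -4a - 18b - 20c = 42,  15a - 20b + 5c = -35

Row-reduce:
R1 ← R1 / (-4).
R2 ← R2 − 15·R1.
R2 ← R2 / (-175/2).
R1 ← R1 − 9/2·R2.
Rank is 2 with 3 unknowns, leaving c free.

infinitely many solutions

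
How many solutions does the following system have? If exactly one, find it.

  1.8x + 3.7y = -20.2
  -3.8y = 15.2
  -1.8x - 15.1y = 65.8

x = -3, y = -4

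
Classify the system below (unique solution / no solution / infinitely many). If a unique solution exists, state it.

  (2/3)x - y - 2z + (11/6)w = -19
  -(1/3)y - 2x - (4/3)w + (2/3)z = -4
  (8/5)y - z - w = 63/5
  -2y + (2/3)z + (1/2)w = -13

x = 6, y = 6, z = 3, w = -6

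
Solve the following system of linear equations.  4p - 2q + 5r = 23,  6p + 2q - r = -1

Row-reduce:
R1 ← R1 / (4).
R2 ← R2 − 6·R1.
R2 ← R2 / (5).
R1 ← R1 + 1/2·R2.
Rank is 2 with 3 unknowns, leaving r free.

infinitely many solutions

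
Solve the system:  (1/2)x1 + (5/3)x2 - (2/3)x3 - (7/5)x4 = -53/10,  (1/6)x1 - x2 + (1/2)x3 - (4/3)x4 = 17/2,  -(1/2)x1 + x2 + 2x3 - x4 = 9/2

infinitely many solutions

Row-reduce:
R1 ← R1 / (1/2).
R2 ← R2 − 1/6·R1.
R3 ← R3 + 1/2·R1.
R2 ← R2 / (-14/9).
R1 ← R1 − 10/3·R2.
R3 ← R3 − 8/3·R2.
R3 ← R3 / (18/7).
R1 ← R1 − 3/14·R3.
R2 ← R2 + 13/28·R3.
Rank is 3 with 4 unknowns, leaving x4 free.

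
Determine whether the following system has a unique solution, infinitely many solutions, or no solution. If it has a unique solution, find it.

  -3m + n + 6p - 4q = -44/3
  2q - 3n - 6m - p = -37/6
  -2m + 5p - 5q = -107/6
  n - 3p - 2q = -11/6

Row-reduce the augmented matrix:
R1 ← R1 / (-3).
R2 ← R2 + 6·R1.
R3 ← R3 + 2·R1.
R2 ← R2 / (-5).
R1 ← R1 + 1/3·R2.
R3 ← R3 + 2/3·R2.
R4 ← R4 − 1·R2.
R3 ← R3 / (41/15).
R1 ← R1 + 17/15·R3.
R2 ← R2 − 13/5·R3.
R4 ← R4 + 28/5·R3.
R4 ← R4 / (-308/41).
R1 ← R1 + 35/41·R4.
R2 ← R2 − 61/41·R4.
R3 ← R3 + 55/41·R4.
Reading off the reduced rows gives m = 1, n = 2, p = -1/2, q = 8/3.

m = 1, n = 2, p = -1/2, q = 8/3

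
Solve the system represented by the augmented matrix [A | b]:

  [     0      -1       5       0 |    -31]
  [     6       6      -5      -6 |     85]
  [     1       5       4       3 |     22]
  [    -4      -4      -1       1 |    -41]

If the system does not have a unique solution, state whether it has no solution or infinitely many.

x_1 = 6, x_2 = 6, x_3 = -5, x_4 = 2

Row-reduce the augmented matrix:
Swap R1 and R2.
R1 ← R1 / (6).
R3 ← R3 − 1·R1.
R4 ← R4 + 4·R1.
R2 ← R2 / (-1).
R1 ← R1 − 1·R2.
R3 ← R3 − 4·R2.
R3 ← R3 / (149/6).
R1 ← R1 − 25/6·R3.
R2 ← R2 + 5·R3.
R4 ← R4 + 13/3·R3.
R4 ← R4 / (-343/149).
R1 ← R1 + 249/149·R4.
R2 ← R2 − 120/149·R4.
R3 ← R3 − 24/149·R4.
Reading off the reduced rows gives x_1 = 6, x_2 = 6, x_3 = -5, x_4 = 2.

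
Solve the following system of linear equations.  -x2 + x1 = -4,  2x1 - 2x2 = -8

infinitely many solutions

Row-reduce:
R2 ← R2 − 2·R1.
Rank is 1 with 2 unknowns, leaving x2 free.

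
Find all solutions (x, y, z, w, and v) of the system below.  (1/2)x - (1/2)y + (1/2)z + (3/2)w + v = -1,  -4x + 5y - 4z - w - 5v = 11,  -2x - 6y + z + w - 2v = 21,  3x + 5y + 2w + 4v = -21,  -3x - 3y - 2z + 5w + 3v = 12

no solution

Row-reduce:
R1 ← R1 / (1/2).
R2 ← R2 + 4·R1.
R3 ← R3 + 2·R1.
R4 ← R4 − 3·R1.
R5 ← R5 + 3·R1.
R1 ← R1 + 1·R2.
R3 ← R3 + 8·R2.
R4 ← R4 − 8·R2.
R5 ← R5 + 6·R2.
R3 ← R3 / (3).
R1 ← R1 − 1·R3.
R4 ← R4 + 3·R3.
R5 ← R5 − 1·R3.
Swap R4 and R5.
R4 ← R4 / (145/3).
R1 ← R1 + 53/3·R4.
R2 ← R2 − 11·R4.
R3 ← R3 − 95/3·R4.
Row 5 reduces to 0 = 2, a contradiction. The system is inconsistent.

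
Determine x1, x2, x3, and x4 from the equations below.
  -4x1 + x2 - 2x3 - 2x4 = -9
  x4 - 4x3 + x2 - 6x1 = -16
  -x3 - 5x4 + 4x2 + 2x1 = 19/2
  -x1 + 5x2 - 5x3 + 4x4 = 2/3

x1 = 3/2, x2 = 8/3, x3 = 5/2, x4 = 1/3

Row-reduce the augmented matrix:
R1 ← R1 / (-4).
R2 ← R2 + 6·R1.
R3 ← R3 − 2·R1.
R4 ← R4 + 1·R1.
R2 ← R2 / (-1/2).
R1 ← R1 + 1/4·R2.
R3 ← R3 − 9/2·R2.
R4 ← R4 − 19/4·R2.
R3 ← R3 / (-11).
R1 ← R1 − 1·R3.
R2 ← R2 − 2·R3.
R4 ← R4 + 14·R3.
R4 ← R4 / (95/22).
R1 ← R1 − 27/22·R4.
R2 ← R2 + 28/11·R4.
R3 ← R3 + 30/11·R4.
Reading off the reduced rows gives x1 = 3/2, x2 = 8/3, x3 = 5/2, x4 = 1/3.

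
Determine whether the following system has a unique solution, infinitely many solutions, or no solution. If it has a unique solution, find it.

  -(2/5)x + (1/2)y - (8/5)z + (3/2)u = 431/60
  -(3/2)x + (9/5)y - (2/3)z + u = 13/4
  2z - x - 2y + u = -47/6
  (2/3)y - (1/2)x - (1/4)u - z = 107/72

x = 5/2, y = 5/3, z = -9/4, u = 5/2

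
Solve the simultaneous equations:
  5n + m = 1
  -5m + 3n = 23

From equation 1: m = 1 − 5·n.
Substitute into equation 2 and solve: n = 1.
Then m = -4.

m = -4, n = 1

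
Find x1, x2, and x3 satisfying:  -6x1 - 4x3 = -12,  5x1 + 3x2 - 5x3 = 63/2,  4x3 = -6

x1 = 3, x2 = 3, x3 = -3/2

Row-reduce the augmented matrix:
R1 ← R1 / (-6).
R2 ← R2 − 5·R1.
R2 ← R2 / (3).
R3 ← R3 / (4).
R1 ← R1 − 2/3·R3.
R2 ← R2 + 25/9·R3.
Reading off the reduced rows gives x1 = 3, x2 = 3, x3 = -3/2.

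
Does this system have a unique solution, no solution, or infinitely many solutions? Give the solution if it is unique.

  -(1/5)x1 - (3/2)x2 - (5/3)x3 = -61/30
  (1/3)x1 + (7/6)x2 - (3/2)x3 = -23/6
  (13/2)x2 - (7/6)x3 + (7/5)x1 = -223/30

infinitely many solutions

Row-reduce:
R1 ← R1 / (-1/5).
R2 ← R2 − 1/3·R1.
R3 ← R3 − 7/5·R1.
R2 ← R2 / (-4/3).
R1 ← R1 − 15/2·R2.
R3 ← R3 + 4·R2.
Rank is 2 with 3 unknowns, leaving x3 free.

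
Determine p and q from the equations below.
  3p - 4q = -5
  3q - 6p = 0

Row-reduce the augmented matrix:
R1 ← R1 / (3).
R2 ← R2 + 6·R1.
R2 ← R2 / (-5).
R1 ← R1 + 4/3·R2.
Reading off the reduced rows gives p = 1, q = 2.

p = 1, q = 2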